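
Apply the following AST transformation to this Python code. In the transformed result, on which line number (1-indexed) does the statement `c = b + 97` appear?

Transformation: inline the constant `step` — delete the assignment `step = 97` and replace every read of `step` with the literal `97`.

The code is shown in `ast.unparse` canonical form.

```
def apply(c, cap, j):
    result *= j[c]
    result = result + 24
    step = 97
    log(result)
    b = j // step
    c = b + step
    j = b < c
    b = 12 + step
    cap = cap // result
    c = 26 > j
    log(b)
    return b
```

Transformed code:
def apply(c, cap, j):
    result *= j[c]
    result = result + 24
    log(result)
    b = j // 97
    c = b + 97
    j = b < c
    b = 12 + 97
    cap = cap // result
    c = 26 > j
    log(b)
    return b

6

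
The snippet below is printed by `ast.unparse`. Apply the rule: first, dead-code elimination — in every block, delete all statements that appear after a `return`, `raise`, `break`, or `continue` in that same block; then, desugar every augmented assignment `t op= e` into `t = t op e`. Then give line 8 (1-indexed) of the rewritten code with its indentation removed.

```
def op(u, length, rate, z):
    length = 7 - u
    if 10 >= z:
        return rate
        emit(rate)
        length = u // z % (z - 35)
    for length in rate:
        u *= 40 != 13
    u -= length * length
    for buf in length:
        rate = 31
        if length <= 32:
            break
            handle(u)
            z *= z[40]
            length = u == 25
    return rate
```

Transformed code:
def op(u, length, rate, z):
    length = 7 - u
    if 10 >= z:
        return rate
    for length in rate:
        u = u * (40 != 13)
    u = u - length * length
    for buf in length:
        rate = 31
        if length <= 32:
            break
    return rate

for buf in length:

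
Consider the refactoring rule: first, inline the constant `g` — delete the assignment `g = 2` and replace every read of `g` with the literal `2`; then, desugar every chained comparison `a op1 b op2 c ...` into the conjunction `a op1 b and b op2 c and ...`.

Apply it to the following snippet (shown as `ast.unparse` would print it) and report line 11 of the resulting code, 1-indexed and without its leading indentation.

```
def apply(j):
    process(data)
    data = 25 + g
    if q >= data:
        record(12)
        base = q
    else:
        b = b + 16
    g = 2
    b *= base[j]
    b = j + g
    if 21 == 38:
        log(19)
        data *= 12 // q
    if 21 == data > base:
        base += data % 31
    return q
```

Transformed code:
def apply(j):
    process(data)
    data = 25 + 2
    if q >= data:
        record(12)
        base = q
    else:
        b = b + 16
    b *= base[j]
    b = j + 2
    if 21 == 38:
        log(19)
        data *= 12 // q
    if 21 == data and data > base:
        base += data % 31
    return q

if 21 == 38:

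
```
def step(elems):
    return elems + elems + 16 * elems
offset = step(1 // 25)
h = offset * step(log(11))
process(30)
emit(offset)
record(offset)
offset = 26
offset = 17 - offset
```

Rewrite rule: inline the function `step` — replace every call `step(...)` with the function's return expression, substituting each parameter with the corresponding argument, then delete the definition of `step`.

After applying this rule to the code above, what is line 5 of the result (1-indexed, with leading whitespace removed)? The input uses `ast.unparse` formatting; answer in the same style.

Transformed code:
offset = 1 // 25 + 1 // 25 + 16 * (1 // 25)
h = offset * (log(11) + log(11) + 16 * log(11))
process(30)
emit(offset)
record(offset)
offset = 26
offset = 17 - offset

record(offset)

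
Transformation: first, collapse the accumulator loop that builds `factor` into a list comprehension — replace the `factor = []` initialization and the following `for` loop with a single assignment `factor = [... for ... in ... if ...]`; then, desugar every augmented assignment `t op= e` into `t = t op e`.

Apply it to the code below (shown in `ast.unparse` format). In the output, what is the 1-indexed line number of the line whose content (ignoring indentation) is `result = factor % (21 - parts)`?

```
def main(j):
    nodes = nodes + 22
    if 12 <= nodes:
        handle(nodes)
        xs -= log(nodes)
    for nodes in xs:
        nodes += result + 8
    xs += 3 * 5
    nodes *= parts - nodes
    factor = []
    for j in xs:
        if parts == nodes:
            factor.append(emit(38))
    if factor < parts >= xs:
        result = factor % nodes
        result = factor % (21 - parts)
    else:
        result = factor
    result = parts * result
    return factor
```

13

Transformed code:
def main(j):
    nodes = nodes + 22
    if 12 <= nodes:
        handle(nodes)
        xs = xs - log(nodes)
    for nodes in xs:
        nodes = nodes + (result + 8)
    xs = xs + 3 * 5
    nodes = nodes * (parts - nodes)
    factor = [emit(38) for j in xs if parts == nodes]
    if factor < parts >= xs:
        result = factor % nodes
        result = factor % (21 - parts)
    else:
        result = factor
    result = parts * result
    return factor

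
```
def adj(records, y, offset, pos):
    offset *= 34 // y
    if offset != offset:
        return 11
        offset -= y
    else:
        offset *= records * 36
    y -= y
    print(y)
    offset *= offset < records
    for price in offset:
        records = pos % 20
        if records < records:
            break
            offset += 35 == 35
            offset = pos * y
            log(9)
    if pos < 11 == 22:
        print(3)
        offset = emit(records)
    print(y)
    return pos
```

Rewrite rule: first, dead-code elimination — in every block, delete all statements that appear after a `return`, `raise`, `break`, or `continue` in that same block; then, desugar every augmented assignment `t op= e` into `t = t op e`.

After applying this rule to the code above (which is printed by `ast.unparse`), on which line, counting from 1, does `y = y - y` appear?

7

Transformed code:
def adj(records, y, offset, pos):
    offset = offset * (34 // y)
    if offset != offset:
        return 11
    else:
        offset = offset * (records * 36)
    y = y - y
    print(y)
    offset = offset * (offset < records)
    for price in offset:
        records = pos % 20
        if records < records:
            break
    if pos < 11 == 22:
        print(3)
        offset = emit(records)
    print(y)
    return pos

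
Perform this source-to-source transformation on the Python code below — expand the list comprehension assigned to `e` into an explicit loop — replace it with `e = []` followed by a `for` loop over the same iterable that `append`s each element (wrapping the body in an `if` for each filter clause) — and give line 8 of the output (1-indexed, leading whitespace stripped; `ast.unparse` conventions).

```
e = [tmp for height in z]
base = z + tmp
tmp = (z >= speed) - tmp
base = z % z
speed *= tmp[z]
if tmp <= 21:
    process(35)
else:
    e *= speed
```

Transformed code:
e = []
for height in z:
    e.append(tmp)
base = z + tmp
tmp = (z >= speed) - tmp
base = z % z
speed *= tmp[z]
if tmp <= 21:
    process(35)
else:
    e *= speed

if tmp <= 21:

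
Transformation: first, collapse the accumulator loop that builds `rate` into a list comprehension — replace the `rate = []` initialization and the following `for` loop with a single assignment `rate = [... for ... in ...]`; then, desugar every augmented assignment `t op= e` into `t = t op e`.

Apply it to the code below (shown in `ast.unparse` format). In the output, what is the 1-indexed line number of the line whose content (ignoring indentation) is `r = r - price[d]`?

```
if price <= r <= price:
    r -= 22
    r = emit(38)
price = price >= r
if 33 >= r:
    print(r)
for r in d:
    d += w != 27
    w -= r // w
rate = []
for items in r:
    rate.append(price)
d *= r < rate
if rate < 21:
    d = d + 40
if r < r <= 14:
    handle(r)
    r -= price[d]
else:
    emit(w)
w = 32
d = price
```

Transformed code:
if price <= r <= price:
    r = r - 22
    r = emit(38)
price = price >= r
if 33 >= r:
    print(r)
for r in d:
    d = d + (w != 27)
    w = w - r // w
rate = [price for items in r]
d = d * (r < rate)
if rate < 21:
    d = d + 40
if r < r <= 14:
    handle(r)
    r = r - price[d]
else:
    emit(w)
w = 32
d = price

16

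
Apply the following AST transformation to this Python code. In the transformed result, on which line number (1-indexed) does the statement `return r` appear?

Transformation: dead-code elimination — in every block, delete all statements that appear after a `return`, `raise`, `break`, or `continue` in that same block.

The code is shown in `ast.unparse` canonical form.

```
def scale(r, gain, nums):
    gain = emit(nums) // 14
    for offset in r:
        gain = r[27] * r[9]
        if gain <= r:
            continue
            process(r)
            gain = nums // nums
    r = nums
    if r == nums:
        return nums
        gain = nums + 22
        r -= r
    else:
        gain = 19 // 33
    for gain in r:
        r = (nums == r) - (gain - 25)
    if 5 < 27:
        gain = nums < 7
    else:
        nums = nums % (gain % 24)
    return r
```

18

Transformed code:
def scale(r, gain, nums):
    gain = emit(nums) // 14
    for offset in r:
        gain = r[27] * r[9]
        if gain <= r:
            continue
    r = nums
    if r == nums:
        return nums
    else:
        gain = 19 // 33
    for gain in r:
        r = (nums == r) - (gain - 25)
    if 5 < 27:
        gain = nums < 7
    else:
        nums = nums % (gain % 24)
    return r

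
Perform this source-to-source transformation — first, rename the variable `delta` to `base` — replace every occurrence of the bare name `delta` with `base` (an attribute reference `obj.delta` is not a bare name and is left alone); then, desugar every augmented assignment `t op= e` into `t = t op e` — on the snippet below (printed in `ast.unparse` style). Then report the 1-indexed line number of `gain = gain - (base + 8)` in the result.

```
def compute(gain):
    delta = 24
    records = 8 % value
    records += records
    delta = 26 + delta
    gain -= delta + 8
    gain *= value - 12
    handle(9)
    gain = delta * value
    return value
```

6

Transformed code:
def compute(gain):
    base = 24
    records = 8 % value
    records = records + records
    base = 26 + base
    gain = gain - (base + 8)
    gain = gain * (value - 12)
    handle(9)
    gain = base * value
    return value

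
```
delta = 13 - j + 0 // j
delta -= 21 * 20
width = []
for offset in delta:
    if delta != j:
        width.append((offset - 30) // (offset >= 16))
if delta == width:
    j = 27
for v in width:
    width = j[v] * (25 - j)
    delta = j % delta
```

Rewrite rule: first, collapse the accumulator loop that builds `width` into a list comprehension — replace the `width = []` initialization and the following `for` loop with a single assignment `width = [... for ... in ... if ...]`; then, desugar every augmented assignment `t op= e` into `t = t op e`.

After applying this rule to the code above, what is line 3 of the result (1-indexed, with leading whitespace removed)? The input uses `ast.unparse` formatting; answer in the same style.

Transformed code:
delta = 13 - j + 0 // j
delta = delta - 21 * 20
width = [(offset - 30) // (offset >= 16) for offset in delta if delta != j]
if delta == width:
    j = 27
for v in width:
    width = j[v] * (25 - j)
    delta = j % delta

width = [(offset - 30) // (offset >= 16) for offset in delta if delta != j]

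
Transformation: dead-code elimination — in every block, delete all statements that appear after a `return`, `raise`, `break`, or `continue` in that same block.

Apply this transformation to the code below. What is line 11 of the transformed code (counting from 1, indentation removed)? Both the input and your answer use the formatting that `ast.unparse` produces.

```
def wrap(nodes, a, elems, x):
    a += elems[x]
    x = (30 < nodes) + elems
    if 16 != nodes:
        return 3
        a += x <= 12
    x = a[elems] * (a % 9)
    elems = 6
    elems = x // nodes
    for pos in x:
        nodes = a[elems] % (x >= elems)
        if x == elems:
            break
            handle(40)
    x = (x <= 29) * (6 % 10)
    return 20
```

Transformed code:
def wrap(nodes, a, elems, x):
    a += elems[x]
    x = (30 < nodes) + elems
    if 16 != nodes:
        return 3
    x = a[elems] * (a % 9)
    elems = 6
    elems = x // nodes
    for pos in x:
        nodes = a[elems] % (x >= elems)
        if x == elems:
            break
    x = (x <= 29) * (6 % 10)
    return 20

if x == elems:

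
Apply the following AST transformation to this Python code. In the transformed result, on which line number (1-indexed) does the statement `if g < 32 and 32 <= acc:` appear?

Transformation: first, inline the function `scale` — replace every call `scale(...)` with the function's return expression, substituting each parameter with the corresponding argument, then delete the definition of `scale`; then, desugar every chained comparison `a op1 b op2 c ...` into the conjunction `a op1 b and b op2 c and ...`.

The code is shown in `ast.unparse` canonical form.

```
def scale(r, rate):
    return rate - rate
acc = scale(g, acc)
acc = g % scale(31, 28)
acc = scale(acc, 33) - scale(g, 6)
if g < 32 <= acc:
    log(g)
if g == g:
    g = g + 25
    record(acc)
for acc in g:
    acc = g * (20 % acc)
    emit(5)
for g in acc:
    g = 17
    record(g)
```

Transformed code:
acc = acc - acc
acc = g % (28 - 28)
acc = 33 - 33 - (6 - 6)
if g < 32 and 32 <= acc:
    log(g)
if g == g:
    g = g + 25
    record(acc)
for acc in g:
    acc = g * (20 % acc)
    emit(5)
for g in acc:
    g = 17
    record(g)

4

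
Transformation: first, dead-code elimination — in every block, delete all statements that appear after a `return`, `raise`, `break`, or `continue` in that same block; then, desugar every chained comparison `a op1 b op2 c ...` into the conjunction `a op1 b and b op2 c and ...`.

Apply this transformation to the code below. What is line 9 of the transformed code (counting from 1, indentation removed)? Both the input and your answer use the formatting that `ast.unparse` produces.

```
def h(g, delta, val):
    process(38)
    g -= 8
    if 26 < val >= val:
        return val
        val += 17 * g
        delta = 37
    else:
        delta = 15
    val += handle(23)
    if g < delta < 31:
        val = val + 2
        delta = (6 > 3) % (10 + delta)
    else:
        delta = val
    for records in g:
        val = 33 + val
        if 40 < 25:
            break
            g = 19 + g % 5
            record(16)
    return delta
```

Transformed code:
def h(g, delta, val):
    process(38)
    g -= 8
    if 26 < val and val >= val:
        return val
    else:
        delta = 15
    val += handle(23)
    if g < delta and delta < 31:
        val = val + 2
        delta = (6 > 3) % (10 + delta)
    else:
        delta = val
    for records in g:
        val = 33 + val
        if 40 < 25:
            break
    return delta

if g < delta and delta < 31:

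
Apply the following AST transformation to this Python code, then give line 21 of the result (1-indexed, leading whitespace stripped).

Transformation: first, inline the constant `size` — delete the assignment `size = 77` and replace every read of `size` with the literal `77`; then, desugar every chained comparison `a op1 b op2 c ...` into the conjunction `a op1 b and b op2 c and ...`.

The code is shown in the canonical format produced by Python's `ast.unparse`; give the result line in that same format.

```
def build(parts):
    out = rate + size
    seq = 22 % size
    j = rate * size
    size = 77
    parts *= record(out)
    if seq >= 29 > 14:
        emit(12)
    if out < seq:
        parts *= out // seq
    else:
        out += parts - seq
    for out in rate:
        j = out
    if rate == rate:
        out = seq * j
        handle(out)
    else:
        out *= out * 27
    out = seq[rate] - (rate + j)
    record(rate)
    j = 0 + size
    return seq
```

j = 0 + 77

Transformed code:
def build(parts):
    out = rate + 77
    seq = 22 % 77
    j = rate * 77
    parts *= record(out)
    if seq >= 29 and 29 > 14:
        emit(12)
    if out < seq:
        parts *= out // seq
    else:
        out += parts - seq
    for out in rate:
        j = out
    if rate == rate:
        out = seq * j
        handle(out)
    else:
        out *= out * 27
    out = seq[rate] - (rate + j)
    record(rate)
    j = 0 + 77
    return seq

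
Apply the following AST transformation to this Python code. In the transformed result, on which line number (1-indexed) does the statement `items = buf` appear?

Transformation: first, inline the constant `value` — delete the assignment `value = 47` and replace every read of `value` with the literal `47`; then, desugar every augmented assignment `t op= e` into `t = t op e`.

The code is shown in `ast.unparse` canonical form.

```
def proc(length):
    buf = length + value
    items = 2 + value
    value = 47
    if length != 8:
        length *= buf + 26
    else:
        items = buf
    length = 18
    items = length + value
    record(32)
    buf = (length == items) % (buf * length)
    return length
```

7

Transformed code:
def proc(length):
    buf = length + 47
    items = 2 + 47
    if length != 8:
        length = length * (buf + 26)
    else:
        items = buf
    length = 18
    items = length + 47
    record(32)
    buf = (length == items) % (buf * length)
    return length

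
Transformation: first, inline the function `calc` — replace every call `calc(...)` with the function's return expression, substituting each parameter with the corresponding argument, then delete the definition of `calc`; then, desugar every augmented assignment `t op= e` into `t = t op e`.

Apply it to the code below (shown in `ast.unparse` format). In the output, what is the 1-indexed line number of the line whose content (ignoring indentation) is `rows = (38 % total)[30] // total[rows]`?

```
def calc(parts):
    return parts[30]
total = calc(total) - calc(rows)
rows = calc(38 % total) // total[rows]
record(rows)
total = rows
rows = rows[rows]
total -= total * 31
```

Transformed code:
total = total[30] - rows[30]
rows = (38 % total)[30] // total[rows]
record(rows)
total = rows
rows = rows[rows]
total = total - total * 31

2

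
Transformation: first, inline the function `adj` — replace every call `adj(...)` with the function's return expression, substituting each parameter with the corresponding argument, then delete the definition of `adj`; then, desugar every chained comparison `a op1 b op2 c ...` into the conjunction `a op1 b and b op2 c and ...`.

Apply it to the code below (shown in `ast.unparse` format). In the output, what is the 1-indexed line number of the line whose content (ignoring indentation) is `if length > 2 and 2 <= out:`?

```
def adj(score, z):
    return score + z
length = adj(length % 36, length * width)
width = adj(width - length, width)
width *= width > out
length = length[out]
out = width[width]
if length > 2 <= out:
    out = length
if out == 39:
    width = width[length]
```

Transformed code:
length = length % 36 + length * width
width = width - length + width
width *= width > out
length = length[out]
out = width[width]
if length > 2 and 2 <= out:
    out = length
if out == 39:
    width = width[length]

6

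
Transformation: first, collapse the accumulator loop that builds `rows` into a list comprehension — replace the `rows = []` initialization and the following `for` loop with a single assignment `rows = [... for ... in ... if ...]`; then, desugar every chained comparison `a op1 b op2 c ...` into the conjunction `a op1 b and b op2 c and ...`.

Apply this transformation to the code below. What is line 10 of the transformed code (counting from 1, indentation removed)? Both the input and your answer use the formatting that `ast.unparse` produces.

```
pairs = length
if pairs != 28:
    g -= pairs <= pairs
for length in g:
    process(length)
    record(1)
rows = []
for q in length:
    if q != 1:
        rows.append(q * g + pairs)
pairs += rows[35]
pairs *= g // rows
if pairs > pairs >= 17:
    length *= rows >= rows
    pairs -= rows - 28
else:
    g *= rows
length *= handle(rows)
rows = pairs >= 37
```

Transformed code:
pairs = length
if pairs != 28:
    g -= pairs <= pairs
for length in g:
    process(length)
    record(1)
rows = [q * g + pairs for q in length if q != 1]
pairs += rows[35]
pairs *= g // rows
if pairs > pairs and pairs >= 17:
    length *= rows >= rows
    pairs -= rows - 28
else:
    g *= rows
length *= handle(rows)
rows = pairs >= 37

if pairs > pairs and pairs >= 17:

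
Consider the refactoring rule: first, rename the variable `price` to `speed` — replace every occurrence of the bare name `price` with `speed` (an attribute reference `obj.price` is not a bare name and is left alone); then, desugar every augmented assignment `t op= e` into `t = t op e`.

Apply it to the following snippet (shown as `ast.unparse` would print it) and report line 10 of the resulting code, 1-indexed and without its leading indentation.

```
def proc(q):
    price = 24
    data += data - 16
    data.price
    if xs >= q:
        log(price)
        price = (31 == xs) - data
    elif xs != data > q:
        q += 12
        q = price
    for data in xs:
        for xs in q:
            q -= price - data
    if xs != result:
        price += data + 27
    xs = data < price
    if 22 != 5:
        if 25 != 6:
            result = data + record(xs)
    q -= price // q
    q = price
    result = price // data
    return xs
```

Transformed code:
def proc(q):
    speed = 24
    data = data + (data - 16)
    data.price
    if xs >= q:
        log(speed)
        speed = (31 == xs) - data
    elif xs != data > q:
        q = q + 12
        q = speed
    for data in xs:
        for xs in q:
            q = q - (speed - data)
    if xs != result:
        speed = speed + (data + 27)
    xs = data < speed
    if 22 != 5:
        if 25 != 6:
            result = data + record(xs)
    q = q - speed // q
    q = speed
    result = speed // data
    return xs

q = speed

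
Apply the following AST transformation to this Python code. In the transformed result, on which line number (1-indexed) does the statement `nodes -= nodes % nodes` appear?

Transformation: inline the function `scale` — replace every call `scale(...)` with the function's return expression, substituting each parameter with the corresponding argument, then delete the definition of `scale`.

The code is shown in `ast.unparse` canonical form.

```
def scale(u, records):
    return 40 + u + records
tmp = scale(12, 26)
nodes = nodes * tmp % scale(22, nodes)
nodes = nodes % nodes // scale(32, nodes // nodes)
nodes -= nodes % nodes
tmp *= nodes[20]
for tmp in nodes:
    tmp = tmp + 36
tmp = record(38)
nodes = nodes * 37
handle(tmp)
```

Transformed code:
tmp = 40 + 12 + 26
nodes = nodes * tmp % (40 + 22 + nodes)
nodes = nodes % nodes // (40 + 32 + nodes // nodes)
nodes -= nodes % nodes
tmp *= nodes[20]
for tmp in nodes:
    tmp = tmp + 36
tmp = record(38)
nodes = nodes * 37
handle(tmp)

4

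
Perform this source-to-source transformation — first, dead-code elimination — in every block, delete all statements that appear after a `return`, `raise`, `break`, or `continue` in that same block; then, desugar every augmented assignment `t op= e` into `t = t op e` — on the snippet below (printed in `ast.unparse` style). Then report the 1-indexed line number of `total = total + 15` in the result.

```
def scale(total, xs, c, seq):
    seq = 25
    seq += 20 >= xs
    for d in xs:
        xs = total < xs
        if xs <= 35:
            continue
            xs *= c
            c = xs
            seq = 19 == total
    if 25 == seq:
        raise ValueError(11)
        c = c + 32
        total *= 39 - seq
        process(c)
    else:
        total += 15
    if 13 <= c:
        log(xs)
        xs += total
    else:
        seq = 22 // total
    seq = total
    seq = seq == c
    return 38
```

Transformed code:
def scale(total, xs, c, seq):
    seq = 25
    seq = seq + (20 >= xs)
    for d in xs:
        xs = total < xs
        if xs <= 35:
            continue
    if 25 == seq:
        raise ValueError(11)
    else:
        total = total + 15
    if 13 <= c:
        log(xs)
        xs = xs + total
    else:
        seq = 22 // total
    seq = total
    seq = seq == c
    return 38

11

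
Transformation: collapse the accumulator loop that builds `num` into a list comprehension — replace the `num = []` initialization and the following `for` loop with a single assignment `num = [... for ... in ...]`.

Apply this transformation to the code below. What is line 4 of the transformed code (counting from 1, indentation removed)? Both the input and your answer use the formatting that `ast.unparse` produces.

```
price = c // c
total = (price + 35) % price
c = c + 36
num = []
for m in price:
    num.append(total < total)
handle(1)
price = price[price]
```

num = [total < total for m in price]

Transformed code:
price = c // c
total = (price + 35) % price
c = c + 36
num = [total < total for m in price]
handle(1)
price = price[price]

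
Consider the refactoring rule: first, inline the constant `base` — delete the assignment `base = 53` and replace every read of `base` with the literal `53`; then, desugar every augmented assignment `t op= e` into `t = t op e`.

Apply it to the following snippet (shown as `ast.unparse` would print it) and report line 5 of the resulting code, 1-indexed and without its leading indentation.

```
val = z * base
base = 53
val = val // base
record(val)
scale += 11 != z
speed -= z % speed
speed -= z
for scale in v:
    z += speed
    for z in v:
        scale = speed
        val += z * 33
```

Transformed code:
val = z * 53
val = val // 53
record(val)
scale = scale + (11 != z)
speed = speed - z % speed
speed = speed - z
for scale in v:
    z = z + speed
    for z in v:
        scale = speed
        val = val + z * 33

speed = speed - z % speed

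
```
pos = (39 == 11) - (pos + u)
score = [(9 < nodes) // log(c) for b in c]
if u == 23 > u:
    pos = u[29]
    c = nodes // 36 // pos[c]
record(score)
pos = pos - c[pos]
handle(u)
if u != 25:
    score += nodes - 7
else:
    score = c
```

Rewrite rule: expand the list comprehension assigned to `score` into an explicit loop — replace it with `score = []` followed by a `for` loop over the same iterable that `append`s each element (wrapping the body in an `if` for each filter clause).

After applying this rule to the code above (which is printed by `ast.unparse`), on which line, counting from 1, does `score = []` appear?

2

Transformed code:
pos = (39 == 11) - (pos + u)
score = []
for b in c:
    score.append((9 < nodes) // log(c))
if u == 23 > u:
    pos = u[29]
    c = nodes // 36 // pos[c]
record(score)
pos = pos - c[pos]
handle(u)
if u != 25:
    score += nodes - 7
else:
    score = c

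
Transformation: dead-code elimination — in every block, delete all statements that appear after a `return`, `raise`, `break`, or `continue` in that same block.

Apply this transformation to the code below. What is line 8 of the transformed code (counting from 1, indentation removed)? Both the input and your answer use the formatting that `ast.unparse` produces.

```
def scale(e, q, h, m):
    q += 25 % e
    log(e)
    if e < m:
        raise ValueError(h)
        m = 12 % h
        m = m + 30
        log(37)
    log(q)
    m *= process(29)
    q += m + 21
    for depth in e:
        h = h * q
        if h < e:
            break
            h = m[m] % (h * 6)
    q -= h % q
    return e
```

Transformed code:
def scale(e, q, h, m):
    q += 25 % e
    log(e)
    if e < m:
        raise ValueError(h)
    log(q)
    m *= process(29)
    q += m + 21
    for depth in e:
        h = h * q
        if h < e:
            break
    q -= h % q
    return e

q += m + 21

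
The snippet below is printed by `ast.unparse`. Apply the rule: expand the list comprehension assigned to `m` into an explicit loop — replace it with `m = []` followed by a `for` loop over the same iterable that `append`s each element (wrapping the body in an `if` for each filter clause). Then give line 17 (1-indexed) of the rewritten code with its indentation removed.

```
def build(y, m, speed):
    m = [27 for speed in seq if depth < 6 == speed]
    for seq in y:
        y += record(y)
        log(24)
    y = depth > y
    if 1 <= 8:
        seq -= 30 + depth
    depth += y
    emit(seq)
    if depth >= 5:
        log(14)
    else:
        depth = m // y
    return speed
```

Transformed code:
def build(y, m, speed):
    m = []
    for speed in seq:
        if depth < 6 == speed:
            m.append(27)
    for seq in y:
        y += record(y)
        log(24)
    y = depth > y
    if 1 <= 8:
        seq -= 30 + depth
    depth += y
    emit(seq)
    if depth >= 5:
        log(14)
    else:
        depth = m // y
    return speed

depth = m // y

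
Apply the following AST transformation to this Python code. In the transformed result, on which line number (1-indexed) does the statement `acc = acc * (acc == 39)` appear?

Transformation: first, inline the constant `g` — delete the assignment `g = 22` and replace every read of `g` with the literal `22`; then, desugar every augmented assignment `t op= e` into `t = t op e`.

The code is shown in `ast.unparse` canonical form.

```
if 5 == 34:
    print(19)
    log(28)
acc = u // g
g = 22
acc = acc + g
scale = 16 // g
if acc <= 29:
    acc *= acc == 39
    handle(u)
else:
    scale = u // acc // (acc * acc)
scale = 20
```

Transformed code:
if 5 == 34:
    print(19)
    log(28)
acc = u // 22
acc = acc + 22
scale = 16 // 22
if acc <= 29:
    acc = acc * (acc == 39)
    handle(u)
else:
    scale = u // acc // (acc * acc)
scale = 20

8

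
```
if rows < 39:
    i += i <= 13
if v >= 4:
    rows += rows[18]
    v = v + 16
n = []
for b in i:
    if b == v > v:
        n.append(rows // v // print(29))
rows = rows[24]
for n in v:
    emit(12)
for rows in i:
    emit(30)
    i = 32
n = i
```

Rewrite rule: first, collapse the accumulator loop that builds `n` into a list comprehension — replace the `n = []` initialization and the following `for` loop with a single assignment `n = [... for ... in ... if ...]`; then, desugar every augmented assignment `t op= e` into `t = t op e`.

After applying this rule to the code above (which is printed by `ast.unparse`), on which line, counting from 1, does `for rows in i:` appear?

Transformed code:
if rows < 39:
    i = i + (i <= 13)
if v >= 4:
    rows = rows + rows[18]
    v = v + 16
n = [rows // v // print(29) for b in i if b == v > v]
rows = rows[24]
for n in v:
    emit(12)
for rows in i:
    emit(30)
    i = 32
n = i

10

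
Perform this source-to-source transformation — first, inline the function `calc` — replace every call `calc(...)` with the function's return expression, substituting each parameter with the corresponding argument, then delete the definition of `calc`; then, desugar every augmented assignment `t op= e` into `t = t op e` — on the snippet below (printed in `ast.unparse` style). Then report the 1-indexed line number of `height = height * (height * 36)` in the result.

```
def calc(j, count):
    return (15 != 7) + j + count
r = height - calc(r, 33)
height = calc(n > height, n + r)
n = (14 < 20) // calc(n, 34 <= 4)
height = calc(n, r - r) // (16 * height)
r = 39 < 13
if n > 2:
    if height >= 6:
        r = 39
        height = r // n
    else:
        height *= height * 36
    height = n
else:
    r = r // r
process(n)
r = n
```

Transformed code:
r = height - ((15 != 7) + r + 33)
height = (15 != 7) + (n > height) + (n + r)
n = (14 < 20) // ((15 != 7) + n + (34 <= 4))
height = ((15 != 7) + n + (r - r)) // (16 * height)
r = 39 < 13
if n > 2:
    if height >= 6:
        r = 39
        height = r // n
    else:
        height = height * (height * 36)
    height = n
else:
    r = r // r
process(n)
r = n

11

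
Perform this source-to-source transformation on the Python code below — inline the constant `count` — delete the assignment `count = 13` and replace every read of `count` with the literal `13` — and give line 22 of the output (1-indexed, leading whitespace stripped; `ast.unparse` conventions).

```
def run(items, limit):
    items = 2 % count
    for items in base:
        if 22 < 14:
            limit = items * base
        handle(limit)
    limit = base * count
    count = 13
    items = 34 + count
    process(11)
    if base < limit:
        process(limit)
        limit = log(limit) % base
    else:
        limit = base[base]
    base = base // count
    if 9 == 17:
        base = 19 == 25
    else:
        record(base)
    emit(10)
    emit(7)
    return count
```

return 13

Transformed code:
def run(items, limit):
    items = 2 % 13
    for items in base:
        if 22 < 14:
            limit = items * base
        handle(limit)
    limit = base * 13
    items = 34 + 13
    process(11)
    if base < limit:
        process(limit)
        limit = log(limit) % base
    else:
        limit = base[base]
    base = base // 13
    if 9 == 17:
        base = 19 == 25
    else:
        record(base)
    emit(10)
    emit(7)
    return 13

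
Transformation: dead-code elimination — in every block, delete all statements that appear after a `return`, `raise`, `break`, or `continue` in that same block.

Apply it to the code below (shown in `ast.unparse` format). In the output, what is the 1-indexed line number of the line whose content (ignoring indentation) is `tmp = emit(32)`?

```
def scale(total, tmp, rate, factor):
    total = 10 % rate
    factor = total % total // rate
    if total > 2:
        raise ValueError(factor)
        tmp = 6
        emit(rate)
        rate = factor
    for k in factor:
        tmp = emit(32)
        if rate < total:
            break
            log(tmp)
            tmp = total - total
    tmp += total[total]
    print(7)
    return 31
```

7

Transformed code:
def scale(total, tmp, rate, factor):
    total = 10 % rate
    factor = total % total // rate
    if total > 2:
        raise ValueError(factor)
    for k in factor:
        tmp = emit(32)
        if rate < total:
            break
    tmp += total[total]
    print(7)
    return 31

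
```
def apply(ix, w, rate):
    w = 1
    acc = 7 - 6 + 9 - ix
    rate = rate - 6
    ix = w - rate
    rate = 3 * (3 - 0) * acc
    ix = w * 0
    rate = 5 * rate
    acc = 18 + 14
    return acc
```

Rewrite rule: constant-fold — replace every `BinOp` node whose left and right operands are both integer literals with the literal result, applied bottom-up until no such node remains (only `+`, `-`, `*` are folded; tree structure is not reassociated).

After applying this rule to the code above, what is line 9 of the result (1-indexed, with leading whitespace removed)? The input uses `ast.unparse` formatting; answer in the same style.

acc = 32

Transformed code:
def apply(ix, w, rate):
    w = 1
    acc = 10 - ix
    rate = rate - 6
    ix = w - rate
    rate = 9 * acc
    ix = w * 0
    rate = 5 * rate
    acc = 32
    return acc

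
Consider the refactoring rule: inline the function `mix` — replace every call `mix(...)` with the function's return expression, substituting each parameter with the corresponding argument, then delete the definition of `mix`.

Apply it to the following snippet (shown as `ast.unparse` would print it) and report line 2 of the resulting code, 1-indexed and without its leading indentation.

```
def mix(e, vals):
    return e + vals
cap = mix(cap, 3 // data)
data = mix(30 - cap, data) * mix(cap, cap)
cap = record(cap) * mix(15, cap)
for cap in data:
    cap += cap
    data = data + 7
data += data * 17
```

data = (30 - cap + data) * (cap + cap)

Transformed code:
cap = cap + 3 // data
data = (30 - cap + data) * (cap + cap)
cap = record(cap) * (15 + cap)
for cap in data:
    cap += cap
    data = data + 7
data += data * 17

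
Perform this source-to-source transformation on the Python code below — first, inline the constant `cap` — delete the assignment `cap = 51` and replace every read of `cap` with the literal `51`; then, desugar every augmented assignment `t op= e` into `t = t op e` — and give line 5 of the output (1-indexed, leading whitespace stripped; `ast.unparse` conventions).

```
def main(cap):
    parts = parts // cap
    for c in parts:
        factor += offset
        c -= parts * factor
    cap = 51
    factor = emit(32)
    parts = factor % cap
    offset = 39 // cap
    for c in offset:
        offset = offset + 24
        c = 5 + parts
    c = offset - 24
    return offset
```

Transformed code:
def main(cap):
    parts = parts // 51
    for c in parts:
        factor = factor + offset
        c = c - parts * factor
    factor = emit(32)
    parts = factor % 51
    offset = 39 // 51
    for c in offset:
        offset = offset + 24
        c = 5 + parts
    c = offset - 24
    return offset

c = c - parts * factor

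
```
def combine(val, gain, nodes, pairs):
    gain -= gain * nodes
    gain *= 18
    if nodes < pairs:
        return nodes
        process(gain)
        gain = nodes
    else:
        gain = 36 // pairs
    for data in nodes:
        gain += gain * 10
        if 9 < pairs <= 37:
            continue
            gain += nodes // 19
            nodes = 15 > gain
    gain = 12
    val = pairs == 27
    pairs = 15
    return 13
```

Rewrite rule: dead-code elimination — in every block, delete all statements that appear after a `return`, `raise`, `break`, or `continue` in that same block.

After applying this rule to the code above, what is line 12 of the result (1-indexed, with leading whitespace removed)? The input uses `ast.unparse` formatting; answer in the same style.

Transformed code:
def combine(val, gain, nodes, pairs):
    gain -= gain * nodes
    gain *= 18
    if nodes < pairs:
        return nodes
    else:
        gain = 36 // pairs
    for data in nodes:
        gain += gain * 10
        if 9 < pairs <= 37:
            continue
    gain = 12
    val = pairs == 27
    pairs = 15
    return 13

gain = 12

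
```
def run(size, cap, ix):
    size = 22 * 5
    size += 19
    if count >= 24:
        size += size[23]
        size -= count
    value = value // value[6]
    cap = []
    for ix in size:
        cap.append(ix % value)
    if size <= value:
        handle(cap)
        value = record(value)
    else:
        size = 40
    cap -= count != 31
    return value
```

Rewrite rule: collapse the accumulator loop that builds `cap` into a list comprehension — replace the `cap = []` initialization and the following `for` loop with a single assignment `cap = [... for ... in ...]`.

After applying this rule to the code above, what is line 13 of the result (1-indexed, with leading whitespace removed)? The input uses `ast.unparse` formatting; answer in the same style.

size = 40

Transformed code:
def run(size, cap, ix):
    size = 22 * 5
    size += 19
    if count >= 24:
        size += size[23]
        size -= count
    value = value // value[6]
    cap = [ix % value for ix in size]
    if size <= value:
        handle(cap)
        value = record(value)
    else:
        size = 40
    cap -= count != 31
    return value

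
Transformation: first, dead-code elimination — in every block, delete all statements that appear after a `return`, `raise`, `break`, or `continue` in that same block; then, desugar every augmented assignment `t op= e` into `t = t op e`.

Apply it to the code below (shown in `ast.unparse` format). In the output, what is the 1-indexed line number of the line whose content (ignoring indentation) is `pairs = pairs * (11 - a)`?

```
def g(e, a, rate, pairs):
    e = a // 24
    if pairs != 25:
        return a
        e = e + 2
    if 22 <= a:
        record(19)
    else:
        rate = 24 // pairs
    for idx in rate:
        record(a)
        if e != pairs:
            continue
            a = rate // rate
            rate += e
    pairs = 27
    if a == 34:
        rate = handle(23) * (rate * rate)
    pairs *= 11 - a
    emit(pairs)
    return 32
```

Transformed code:
def g(e, a, rate, pairs):
    e = a // 24
    if pairs != 25:
        return a
    if 22 <= a:
        record(19)
    else:
        rate = 24 // pairs
    for idx in rate:
        record(a)
        if e != pairs:
            continue
    pairs = 27
    if a == 34:
        rate = handle(23) * (rate * rate)
    pairs = pairs * (11 - a)
    emit(pairs)
    return 32

16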